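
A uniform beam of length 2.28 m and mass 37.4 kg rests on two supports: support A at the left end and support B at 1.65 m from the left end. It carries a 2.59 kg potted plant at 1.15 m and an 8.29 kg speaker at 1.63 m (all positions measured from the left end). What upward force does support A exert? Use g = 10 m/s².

R_A ≈ 124 N

Sum moments about support B (its reaction then has zero moment arm).
Beam weight: 37.4 × 10 = 374 N down at 1.14 m → arm 0.51 m, τ = 374 × 0.51 = 190.7 N·m counterclockwise.
Potted plant: 2.59 × 10 = 25.9 N down at 1.15 m → arm 0.5 m, τ = 25.9 × 0.5 = 12.95 N·m counterclockwise.
Speaker: 8.29 × 10 = 82.9 N down at 1.63 m → arm 0.02 m, τ = 82.9 × 0.02 = 1.658 N·m counterclockwise.
Net load moment about support B = 205.3 N·m counterclockwise.
Reaction R at support A is upward at 0 m, arm 1.65 m → moment R × 1.65 clockwise.
Balancing moments: R × 1.65 = 205.3, giving R = 124 N.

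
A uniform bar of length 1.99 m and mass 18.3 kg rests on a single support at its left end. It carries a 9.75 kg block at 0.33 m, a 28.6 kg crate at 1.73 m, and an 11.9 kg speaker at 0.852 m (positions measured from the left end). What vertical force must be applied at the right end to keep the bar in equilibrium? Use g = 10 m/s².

About the left end:
Beam weight: 18.3 × 10 = 183 N down at 0.995 m → arm 0.995 m, τ = 183 × 0.995 = 182.1 N·m clockwise.
Block: 9.75 × 10 = 97.5 N down at 0.33 m → arm 0.33 m, τ = 97.5 × 0.33 = 32.18 N·m clockwise.
Crate: 28.6 × 10 = 286 N down at 1.73 m → arm 1.73 m, τ = 286 × 1.73 = 494.8 N·m clockwise.
Speaker: 11.9 × 10 = 119 N down at 0.852 m → arm 0.852 m, τ = 119 × 0.852 = 101.4 N·m clockwise.
Net moment of the loads = 810.5 N·m clockwise.
The upward force F acts at the right end, arm 1.99 m, giving F × 1.99 counterclockwise.
For rotational equilibrium, F × 1.99 = 810.5, so F = 810.5 / 1.99 = 407 N.

F ≈ 407 N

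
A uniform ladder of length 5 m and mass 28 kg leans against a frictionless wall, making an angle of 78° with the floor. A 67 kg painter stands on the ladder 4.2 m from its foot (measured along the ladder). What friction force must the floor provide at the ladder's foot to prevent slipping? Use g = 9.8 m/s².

f ≈ 146 N

Take moments about the foot of the ladder.
Ladder weight 28×9.8 = 274.4 N acts at 2.5 m along the ladder; its horizontal arm is 2.5·cos78° = 0.5198 m → τ = 142.6 N·m clockwise.
Painter: 67×9.8 = 656.6 N at 4.2 m → arm 0.8732 m → τ = 573.3 N·m clockwise.
Wall normal N acts horizontally at the top; its moment arm is the height L sinθ = 5·sin78° = 4.891 m, counterclockwise.
Balancing moments: N × 4.891 = 715.9, giving N = 146 N.
ΣFx = 0: friction at the foot balances the wall's push, so f = N_wall = 146 N.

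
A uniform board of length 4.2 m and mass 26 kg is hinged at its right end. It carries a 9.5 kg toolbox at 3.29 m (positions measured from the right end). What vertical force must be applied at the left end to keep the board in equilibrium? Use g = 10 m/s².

F ≈ 204 N

Sum moments about the right end (the unknown pivot reaction has zero arm there).
Beam weight: 26 × 10 = 260 N down at 2.1 m → arm 2.1 m, τ = 260 × 2.1 = 546 N·m counterclockwise.
Toolbox: 9.5 × 10 = 95 N down at 3.29 m → arm 3.29 m, τ = 95 × 3.29 = 312.6 N·m counterclockwise.
Net moment of the loads = 858.6 N·m counterclockwise.
The upward force F acts at the left end, arm 4.2 m, giving F × 4.2 clockwise.
Setting net torque to zero: F × 4.2 = 858.6 → F = 858.6 / 4.2 = 204 N.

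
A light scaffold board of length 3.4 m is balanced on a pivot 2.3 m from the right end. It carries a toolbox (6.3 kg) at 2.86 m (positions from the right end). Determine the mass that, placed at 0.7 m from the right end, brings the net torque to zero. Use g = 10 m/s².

Sum moments about the pivot (at 2.3 m from the right end) (the support reaction has zero arm there).
Toolbox: 6.3 × 10 = 63 N down at 2.86 m → arm 0.56 m, τ = 63 × 0.56 = 35.28 N·m counterclockwise.
Net moment of known loads = 35.28 N·m counterclockwise.
An unknown mass m at 0.7 m has arm 1.6 m; its moment is m·g·1.6 clockwise.
Balancing moments: m × 10 × 1.6 = 35.28, giving m = 35.28 / (10 × 1.6) = 2.21 kg.

m ≈ 2.21 kg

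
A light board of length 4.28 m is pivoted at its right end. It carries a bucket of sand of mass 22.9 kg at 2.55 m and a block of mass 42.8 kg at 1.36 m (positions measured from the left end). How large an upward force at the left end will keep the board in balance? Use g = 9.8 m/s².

F ≈ 377 N

About the right end:
Bucket of sand: 22.9 × 9.8 = 224.4 N down at 2.55 m → arm 1.73 m, τ = 224.4 × 1.73 = 388.2 N·m counterclockwise.
Block: 42.8 × 9.8 = 419.4 N down at 1.36 m → arm 2.92 m, τ = 419.4 × 2.92 = 1225 N·m counterclockwise.
Net moment of the loads = 1613 N·m counterclockwise.
The upward force F acts at the left end, arm 4.28 m, giving F × 4.28 clockwise.
Setting net torque to zero: F × 4.28 = 1613 → F = 1613 / 4.28 = 377 N.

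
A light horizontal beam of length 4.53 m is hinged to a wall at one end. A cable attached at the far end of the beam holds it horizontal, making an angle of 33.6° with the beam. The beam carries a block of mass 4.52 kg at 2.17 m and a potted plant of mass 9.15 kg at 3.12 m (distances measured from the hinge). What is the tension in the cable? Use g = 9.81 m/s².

Taking torques about the hinge:
Block: 4.52 × 9.81 = 44.34 N down at 2.17 m → arm 2.17 m, τ = 44.34 × 2.17 = 96.22 N·m clockwise.
Potted plant: 9.15 × 9.81 = 89.76 N down at 3.12 m → arm 3.12 m, τ = 89.76 × 3.12 = 280.1 N·m clockwise.
Total clockwise load moment = 376.3 N·m.
The cable tension T acts at 4.53 m; only its component perpendicular to the beam, T sinθ, produces torque. sin 33.6° = 0.5534.
Στ = 0 ⇒ T × 4.53 × 0.5534 = 376.3 ⇒ T = 376.3 / 2.507 = 150 N.

T ≈ 150 N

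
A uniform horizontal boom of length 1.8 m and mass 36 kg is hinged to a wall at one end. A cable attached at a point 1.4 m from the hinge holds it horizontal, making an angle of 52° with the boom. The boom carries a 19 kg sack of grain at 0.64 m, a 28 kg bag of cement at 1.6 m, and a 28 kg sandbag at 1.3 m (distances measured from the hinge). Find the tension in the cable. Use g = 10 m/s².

T ≈ 1140 N

Sum moments about the hinge (the unknown hinge reaction has zero arm there).
Beam weight: 36 × 10 = 360 N down at 0.9 m → arm 0.9 m, τ = 360 × 0.9 = 324 N·m clockwise.
Sack of grain: 19 × 10 = 190 N down at 0.64 m → arm 0.64 m, τ = 190 × 0.64 = 121.6 N·m clockwise.
Bag of cement: 28 × 10 = 280 N down at 1.6 m → arm 1.6 m, τ = 280 × 1.6 = 448 N·m clockwise.
Sandbag: 28 × 10 = 280 N down at 1.3 m → arm 1.3 m, τ = 280 × 1.3 = 364 N·m clockwise.
Total clockwise load moment = 1258 N·m.
The cable tension T acts at 1.4 m; only its component perpendicular to the boom, T sinθ, produces torque. sin 52° = 0.788.
Στ = 0 ⇒ T × 1.4 × 0.788 = 1258 ⇒ T = 1258 / 1.103 = 1140 N.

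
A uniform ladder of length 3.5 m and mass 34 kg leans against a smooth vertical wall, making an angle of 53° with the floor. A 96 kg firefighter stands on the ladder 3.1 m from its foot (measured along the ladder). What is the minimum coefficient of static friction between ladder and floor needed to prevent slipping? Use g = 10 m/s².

μ_min ≈ 0.591

Taking torques about the foot of the ladder:
Ladder weight 34×10 = 340 N acts at 1.75 m along the ladder; its horizontal arm is 1.75·cos53° = 1.053 m → τ = 358 N·m clockwise.
Firefighter: 96×10 = 960 N at 3.1 m → arm 1.866 m → τ = 1791 N·m clockwise.
Wall normal N acts horizontally at the top; its moment arm is the height L sinθ = 3.5·sin53° = 2.795 m, counterclockwise.
For rotational equilibrium, N × 2.795 = 2149, so N = 768.9 N.
ΣFx = 0 ⇒ f = N_wall = 768.9 N. ΣFy = 0 ⇒ N_floor = 1300 N.
μ_min = f / N_floor = 768.9 / 1300 = 0.591.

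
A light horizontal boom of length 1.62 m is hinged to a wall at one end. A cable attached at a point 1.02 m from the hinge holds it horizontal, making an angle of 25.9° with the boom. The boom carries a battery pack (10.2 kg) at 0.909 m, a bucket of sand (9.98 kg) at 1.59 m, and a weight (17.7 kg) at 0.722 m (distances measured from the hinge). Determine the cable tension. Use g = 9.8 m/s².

T ≈ 834 N

Choose the hinge as the axis so the unknown hinge reaction has zero arm there.
Battery pack: 10.2 × 9.8 = 99.96 N down at 0.909 m → arm 0.909 m, τ = 99.96 × 0.909 = 90.86 N·m clockwise.
Bucket of sand: 9.98 × 9.8 = 97.8 N down at 1.59 m → arm 1.59 m, τ = 97.8 × 1.59 = 155.5 N·m clockwise.
Weight: 17.7 × 9.8 = 173.5 N down at 0.722 m → arm 0.722 m, τ = 173.5 × 0.722 = 125.3 N·m clockwise.
Total clockwise load moment = 371.7 N·m.
The cable tension T acts at 1.02 m; only its component perpendicular to the boom, T sinθ, produces torque. sin 25.9° = 0.4368.
Setting net torque to zero: T × 1.02 × 0.4368 = 371.7 → T = 371.7 / 0.4455 = 834 N.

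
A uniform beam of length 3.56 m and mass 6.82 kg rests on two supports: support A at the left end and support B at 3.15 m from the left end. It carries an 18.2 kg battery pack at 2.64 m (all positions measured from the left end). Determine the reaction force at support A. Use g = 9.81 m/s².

R_A ≈ 58 N

About support B:
Beam weight: 6.82 × 9.81 = 66.9 N down at 1.78 m → arm 1.37 m, τ = 66.9 × 1.37 = 91.65 N·m counterclockwise.
Battery pack: 18.2 × 9.81 = 178.5 N down at 2.64 m → arm 0.51 m, τ = 178.5 × 0.51 = 91.03 N·m counterclockwise.
Net load moment about support B = 182.7 N·m counterclockwise.
Reaction R at support A is upward at 0 m, arm 3.15 m → moment R × 3.15 clockwise.
Setting net torque to zero: R × 3.15 = 182.7 → R = 58 N.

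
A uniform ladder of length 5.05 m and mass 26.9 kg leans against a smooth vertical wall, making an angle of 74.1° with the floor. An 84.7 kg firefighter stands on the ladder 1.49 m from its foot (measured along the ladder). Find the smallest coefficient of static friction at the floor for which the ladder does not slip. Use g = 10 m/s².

μ_min ≈ 0.0981

About the foot of the ladder:
Ladder weight 26.9×10 = 269 N acts at 2.525 m along the ladder; its horizontal arm is 2.525·cos74.1° = 0.6917 m → τ = 186.1 N·m clockwise.
Firefighter: 84.7×10 = 847 N at 1.49 m → arm 0.4082 m → τ = 345.7 N·m clockwise.
Wall normal N acts horizontally at the top; its moment arm is the height L sinθ = 5.05·sin74.1° = 4.857 m, counterclockwise.
Setting net torque to zero: N × 4.857 = 531.8 → N = 109.5 N.
ΣFx = 0 ⇒ f = N_wall = 109.5 N. ΣFy = 0 ⇒ N_floor = 1116 N.
μ_min = f / N_floor = 109.5 / 1116 = 0.0981.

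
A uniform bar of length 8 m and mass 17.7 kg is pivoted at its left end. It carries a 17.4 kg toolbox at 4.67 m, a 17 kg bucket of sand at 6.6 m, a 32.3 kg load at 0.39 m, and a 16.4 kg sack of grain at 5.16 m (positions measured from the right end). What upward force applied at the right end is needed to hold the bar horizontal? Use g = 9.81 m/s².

F ≈ 546 N

Take moments about the left end.
Beam weight: 17.7 × 9.81 = 173.6 N down at 4 m → arm 4 m, τ = 173.6 × 4 = 694.4 N·m clockwise.
Toolbox: 17.4 × 9.81 = 170.7 N down at 4.67 m → arm 3.33 m, τ = 170.7 × 3.33 = 568.4 N·m clockwise.
Bucket of sand: 17 × 9.81 = 166.8 N down at 6.6 m → arm 1.4 m, τ = 166.8 × 1.4 = 233.5 N·m clockwise.
Load: 32.3 × 9.81 = 316.9 N down at 0.39 m → arm 7.61 m, τ = 316.9 × 7.61 = 2412 N·m clockwise.
Sack of grain: 16.4 × 9.81 = 160.9 N down at 5.16 m → arm 2.84 m, τ = 160.9 × 2.84 = 457 N·m clockwise.
Net moment of the loads = 4365 N·m clockwise.
The upward force F acts at the right end, arm 8 m, giving F × 8 counterclockwise.
For rotational equilibrium, F × 8 = 4365, so F = 4365 / 8 = 546 N.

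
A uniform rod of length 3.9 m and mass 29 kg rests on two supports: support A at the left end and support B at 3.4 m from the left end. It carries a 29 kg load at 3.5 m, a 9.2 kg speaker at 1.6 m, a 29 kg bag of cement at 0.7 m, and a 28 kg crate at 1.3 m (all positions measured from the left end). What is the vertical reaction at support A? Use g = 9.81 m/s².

R_A ≈ 556 N

Taking torques about support B:
Beam weight: 29 × 9.81 = 284.5 N down at 1.95 m → arm 1.45 m, τ = 284.5 × 1.45 = 412.5 N·m counterclockwise.
Load: 29 × 9.81 = 284.5 N down at 3.5 m → arm 0.1 m, τ = 284.5 × 0.1 = 28.45 N·m clockwise.
Speaker: 9.2 × 9.81 = 90.25 N down at 1.6 m → arm 1.8 m, τ = 90.25 × 1.8 = 162.5 N·m counterclockwise.
Bag of cement: 29 × 9.81 = 284.5 N down at 0.7 m → arm 2.7 m, τ = 284.5 × 2.7 = 768.2 N·m counterclockwise.
Crate: 28 × 9.81 = 274.7 N down at 1.3 m → arm 2.1 m, τ = 274.7 × 2.1 = 576.9 N·m counterclockwise.
Net load moment about support B = 1892 N·m counterclockwise.
Reaction R at support A is upward at 0 m, arm 3.4 m → moment R × 3.4 clockwise.
Setting net torque to zero: R × 3.4 = 1892 → R = 556 N.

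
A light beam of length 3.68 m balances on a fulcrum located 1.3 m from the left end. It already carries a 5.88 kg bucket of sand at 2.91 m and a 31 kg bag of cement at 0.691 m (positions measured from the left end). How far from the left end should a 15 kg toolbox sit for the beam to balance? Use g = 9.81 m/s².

Choose the fulcrum (at 1.3 m from the left end) as the axis so the support reaction has zero arm there.
Bucket of sand: 5.88 × 9.81 = 57.68 N down at 2.91 m → arm 1.61 m, τ = 57.68 × 1.61 = 92.86 N·m clockwise.
Bag of cement: 31 × 9.81 = 304.1 N down at 0.691 m → arm 0.609 m, τ = 304.1 × 0.609 = 185.2 N·m counterclockwise.
Net moment of existing loads = 92.34 N·m counterclockwise.
The toolbox weighs 15 × 9.81 = 147.2 N and must supply an equal clockwise moment, so its lever arm about the fulcrum is 92.34 / 147.2 = 0.627 m.
That puts it at 1.3 + 0.627 = 1.93 m from the left end.

x ≈ 1.93 m from the left end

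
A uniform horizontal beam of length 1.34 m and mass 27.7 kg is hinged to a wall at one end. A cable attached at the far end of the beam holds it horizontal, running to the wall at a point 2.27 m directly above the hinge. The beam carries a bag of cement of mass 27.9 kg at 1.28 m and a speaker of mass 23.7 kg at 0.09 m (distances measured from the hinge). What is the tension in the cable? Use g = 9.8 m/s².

Take moments about the hinge.
Beam weight: 27.7 × 9.8 = 271.5 N down at 0.67 m → arm 0.67 m, τ = 271.5 × 0.67 = 181.9 N·m clockwise.
Bag of cement: 27.9 × 9.8 = 273.4 N down at 1.28 m → arm 1.28 m, τ = 273.4 × 1.28 = 350 N·m clockwise.
Speaker: 23.7 × 9.8 = 232.3 N down at 0.09 m → arm 0.09 m, τ = 232.3 × 0.09 = 20.91 N·m clockwise.
Total clockwise load moment = 552.8 N·m.
The cable tension T acts at 1.34 m; only its component perpendicular to the beam, T sinθ, produces torque. sinθ = h/√(h²+d²) = 2.27/√(2.27²+1.34²) = 0.8612.
For rotational equilibrium, T × 1.34 × 0.8612 = 552.8, so T = 552.8 / 1.154 = 479 N.

T ≈ 479 N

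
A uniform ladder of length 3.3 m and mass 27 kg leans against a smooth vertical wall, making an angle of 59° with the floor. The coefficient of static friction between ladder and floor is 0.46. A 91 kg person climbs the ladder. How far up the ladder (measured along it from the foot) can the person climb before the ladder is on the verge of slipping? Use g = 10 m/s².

d ≈ 2.79 m

About the foot of the ladder:
Ladder weight 27×10 = 270 N acts at 1.65 m along the ladder; its horizontal arm is 1.65·cos59° = 0.8498 m → τ = 229.4 N·m clockwise.
Person weight 91×10 = 910 N at distance d → arm d·cos59° → τ = 910·d·0.515 clockwise.
Wall normal N at the top has arm L sinθ = 2.829 m counterclockwise, so Στ = 0 gives N·2.829 = 229.4 + 468.7·d.
ΣFy = 0 ⇒ N_floor = 1180 N, so the maximum friction is μ_s·N_floor = 0.46×1180 = 542.8 N. ΣFx = 0 ⇒ N_wall = f, so at the slipping point N = 542.8 N.
Substituting: 542.8×2.829 = 229.4 + 468.7·d ⇒ d = (1536 − 229.4) / 468.7 = 2.79 m.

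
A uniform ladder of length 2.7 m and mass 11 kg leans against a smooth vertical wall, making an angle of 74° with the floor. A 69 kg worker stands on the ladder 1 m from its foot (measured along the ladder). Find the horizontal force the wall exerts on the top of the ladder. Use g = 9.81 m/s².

N_wall ≈ 87.4 N

Taking torques about the foot of the ladder:
Ladder weight 11×9.81 = 107.9 N acts at 1.35 m along the ladder; its horizontal arm is 1.35·cos74° = 0.3721 m → τ = 40.15 N·m clockwise.
Worker: 69×9.81 = 676.9 N at 1 m → arm 0.2756 m → τ = 186.6 N·m clockwise.
Wall normal N acts horizontally at the top; its moment arm is the height L sinθ = 2.7·sin74° = 2.595 m, counterclockwise.
For rotational equilibrium, N × 2.595 = 226.8, so N = 87.4 N.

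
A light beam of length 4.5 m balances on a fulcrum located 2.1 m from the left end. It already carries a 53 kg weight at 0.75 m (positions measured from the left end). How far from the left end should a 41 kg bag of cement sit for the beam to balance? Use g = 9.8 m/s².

Sum moments about the fulcrum (at 2.1 m from the left end) (the support reaction has zero arm there).
Weight: 53 × 9.8 = 519.4 N down at 0.75 m → arm 1.35 m, τ = 519.4 × 1.35 = 701.2 N·m counterclockwise.
Net moment of existing loads = 701.2 N·m counterclockwise.
The bag of cement weighs 41 × 9.8 = 401.8 N and must supply an equal clockwise moment, so its lever arm about the fulcrum is 701.2 / 401.8 = 1.75 m.
That puts it at 2.1 + 1.75 = 3.85 m from the left end.

x ≈ 3.85 m from the left end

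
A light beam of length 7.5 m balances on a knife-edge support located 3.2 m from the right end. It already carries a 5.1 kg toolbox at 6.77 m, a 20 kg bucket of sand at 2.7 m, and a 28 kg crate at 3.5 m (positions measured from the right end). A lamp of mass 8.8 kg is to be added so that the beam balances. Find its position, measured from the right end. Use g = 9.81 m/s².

Take moments about the knife-edge support (at 3.2 m from the right end).
Toolbox: 5.1 × 9.81 = 50.03 N down at 6.77 m → arm 3.57 m, τ = 50.03 × 3.57 = 178.6 N·m counterclockwise.
Bucket of sand: 20 × 9.81 = 196.2 N down at 2.7 m → arm 0.5 m, τ = 196.2 × 0.5 = 98.1 N·m clockwise.
Crate: 28 × 9.81 = 274.7 N down at 3.5 m → arm 0.3 m, τ = 274.7 × 0.3 = 82.41 N·m counterclockwise.
Net moment of existing loads = 162.9 N·m counterclockwise.
The lamp weighs 8.8 × 9.81 = 86.33 N and must supply an equal clockwise moment, so its lever arm about the knife-edge support is 162.9 / 86.33 = 1.89 m.
That puts it at 3.2 − 1.89 = 1.31 m from the right end.

x ≈ 1.31 m from the right end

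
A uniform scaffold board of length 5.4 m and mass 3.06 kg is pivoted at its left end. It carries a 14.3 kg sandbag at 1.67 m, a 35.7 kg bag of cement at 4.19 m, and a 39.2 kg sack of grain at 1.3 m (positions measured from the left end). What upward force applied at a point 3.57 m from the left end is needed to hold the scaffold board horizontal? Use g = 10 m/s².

Taking torques about the left end:
Beam weight: 3.06 × 10 = 30.6 N down at 2.7 m → arm 2.7 m, τ = 30.6 × 2.7 = 82.62 N·m clockwise.
Sandbag: 14.3 × 10 = 143 N down at 1.67 m → arm 1.67 m, τ = 143 × 1.67 = 238.8 N·m clockwise.
Bag of cement: 35.7 × 10 = 357 N down at 4.19 m → arm 4.19 m, τ = 357 × 4.19 = 1496 N·m clockwise.
Sack of grain: 39.2 × 10 = 392 N down at 1.3 m → arm 1.3 m, τ = 392 × 1.3 = 509.6 N·m clockwise.
Net moment of the loads = 2327 N·m clockwise.
The upward force F acts at a point 3.57 m from the left end, arm 3.57 m, giving F × 3.57 counterclockwise.
Στ = 0 ⇒ F × 3.57 = 2327 ⇒ F = 2327 / 3.57 = 652 N.

F ≈ 652 N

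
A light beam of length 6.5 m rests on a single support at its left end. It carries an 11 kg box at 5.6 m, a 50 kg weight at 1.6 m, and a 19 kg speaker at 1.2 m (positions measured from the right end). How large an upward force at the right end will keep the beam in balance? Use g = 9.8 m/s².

F ≈ 536 N

Choose the left end as the axis so the unknown pivot reaction has zero arm there.
Box: 11 × 9.8 = 107.8 N down at 5.6 m → arm 0.9 m, τ = 107.8 × 0.9 = 97.02 N·m clockwise.
Weight: 50 × 9.8 = 490 N down at 1.6 m → arm 4.9 m, τ = 490 × 4.9 = 2401 N·m clockwise.
Speaker: 19 × 9.8 = 186.2 N down at 1.2 m → arm 5.3 m, τ = 186.2 × 5.3 = 986.9 N·m clockwise.
Net moment of the loads = 3485 N·m clockwise.
The upward force F acts at the right end, arm 6.5 m, giving F × 6.5 counterclockwise.
Balancing moments: F × 6.5 = 3485, giving F = 3485 / 6.5 = 536 N.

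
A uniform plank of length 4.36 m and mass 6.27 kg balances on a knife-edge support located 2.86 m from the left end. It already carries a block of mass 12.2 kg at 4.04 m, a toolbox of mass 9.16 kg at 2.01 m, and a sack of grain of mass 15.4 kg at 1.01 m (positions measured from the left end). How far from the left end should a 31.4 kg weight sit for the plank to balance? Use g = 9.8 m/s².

Sum moments about the knife-edge support (at 2.86 m from the left end) (the support reaction has zero arm there).
Beam weight: 6.27 × 9.8 = 61.45 N down at 2.18 m → arm 0.68 m, τ = 61.45 × 0.68 = 41.79 N·m counterclockwise.
Block: 12.2 × 9.8 = 119.6 N down at 4.04 m → arm 1.18 m, τ = 119.6 × 1.18 = 141.1 N·m clockwise.
Toolbox: 9.16 × 9.8 = 89.77 N down at 2.01 m → arm 0.85 m, τ = 89.77 × 0.85 = 76.3 N·m counterclockwise.
Sack of grain: 15.4 × 9.8 = 150.9 N down at 1.01 m → arm 1.85 m, τ = 150.9 × 1.85 = 279.2 N·m counterclockwise.
Net moment of existing loads = 256.2 N·m counterclockwise.
The weight weighs 31.4 × 9.8 = 307.7 N and must supply an equal clockwise moment, so its lever arm about the knife-edge support is 256.2 / 307.7 = 0.833 m.
That puts it at 2.86 + 0.833 = 3.69 m from the left end.

x ≈ 3.69 m from the left end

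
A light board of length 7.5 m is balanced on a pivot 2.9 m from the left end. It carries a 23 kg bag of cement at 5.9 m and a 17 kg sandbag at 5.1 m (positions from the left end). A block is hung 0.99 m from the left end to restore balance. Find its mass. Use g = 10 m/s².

m ≈ 55.7 kg

Sum moments about the pivot (at 2.9 m from the left end) (the support reaction has zero arm there).
Bag of cement: 23 × 10 = 230 N down at 5.9 m → arm 3 m, τ = 230 × 3 = 690 N·m clockwise.
Sandbag: 17 × 10 = 170 N down at 5.1 m → arm 2.2 m, τ = 170 × 2.2 = 374 N·m clockwise.
Net moment of known loads = 1064 N·m clockwise.
An unknown mass m at 0.99 m has arm 1.91 m; its moment is m·g·1.91 counterclockwise.
Στ = 0 ⇒ m × 10 × 1.91 = 1064 ⇒ m = 1064 / (10 × 1.91) = 55.7 kg.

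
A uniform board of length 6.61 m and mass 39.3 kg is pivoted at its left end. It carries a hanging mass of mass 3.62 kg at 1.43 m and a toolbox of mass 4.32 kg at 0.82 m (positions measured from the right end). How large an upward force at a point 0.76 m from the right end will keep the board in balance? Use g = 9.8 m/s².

F ≈ 291 N

Taking torques about the left end:
Beam weight: 39.3 × 9.8 = 385.1 N down at 3.305 m → arm 3.305 m, τ = 385.1 × 3.305 = 1273 N·m clockwise.
Hanging mass: 3.62 × 9.8 = 35.48 N down at 1.43 m → arm 5.18 m, τ = 35.48 × 5.18 = 183.8 N·m clockwise.
Toolbox: 4.32 × 9.8 = 42.34 N down at 0.82 m → arm 5.79 m, τ = 42.34 × 5.79 = 245.1 N·m clockwise.
Net moment of the loads = 1702 N·m clockwise.
The upward force F acts at a point 0.76 m from the right end, arm 5.85 m, giving F × 5.85 counterclockwise.
Στ = 0 ⇒ F × 5.85 = 1702 ⇒ F = 1702 / 5.85 = 291 N.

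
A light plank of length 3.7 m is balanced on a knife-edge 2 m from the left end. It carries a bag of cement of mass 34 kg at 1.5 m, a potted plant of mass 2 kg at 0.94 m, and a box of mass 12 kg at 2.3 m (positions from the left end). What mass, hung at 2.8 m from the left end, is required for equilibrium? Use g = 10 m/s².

Choose the knife-edge (at 2 m from the left end) as the axis so the support reaction has zero arm there.
Bag of cement: 34 × 10 = 340 N down at 1.5 m → arm 0.5 m, τ = 340 × 0.5 = 170 N·m counterclockwise.
Potted plant: 2 × 10 = 20 N down at 0.94 m → arm 1.06 m, τ = 20 × 1.06 = 21.2 N·m counterclockwise.
Box: 12 × 10 = 120 N down at 2.3 m → arm 0.3 m, τ = 120 × 0.3 = 36 N·m clockwise.
Net moment of known loads = 155.2 N·m counterclockwise.
An unknown mass m at 2.8 m has arm 0.8 m; its moment is m·g·0.8 clockwise.
Setting net torque to zero: m × 10 × 0.8 = 155.2 → m = 155.2 / (10 × 0.8) = 19.4 kg.

m ≈ 19.4 kg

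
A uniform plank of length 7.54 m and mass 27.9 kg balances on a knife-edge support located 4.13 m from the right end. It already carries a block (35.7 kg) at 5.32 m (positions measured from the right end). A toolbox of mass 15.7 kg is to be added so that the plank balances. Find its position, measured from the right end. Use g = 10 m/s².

x ≈ 2.06 m from the right end

Take moments about the knife-edge support (at 4.13 m from the right end).
Beam weight: 27.9 × 10 = 279 N down at 3.77 m → arm 0.36 m, τ = 279 × 0.36 = 100.4 N·m clockwise.
Block: 35.7 × 10 = 357 N down at 5.32 m → arm 1.19 m, τ = 357 × 1.19 = 424.8 N·m counterclockwise.
Net moment of existing loads = 324.4 N·m counterclockwise.
The toolbox weighs 15.7 × 10 = 157 N and must supply an equal clockwise moment, so its lever arm about the knife-edge support is 324.4 / 157 = 2.07 m.
That puts it at 4.13 − 2.07 = 2.06 m from the right end.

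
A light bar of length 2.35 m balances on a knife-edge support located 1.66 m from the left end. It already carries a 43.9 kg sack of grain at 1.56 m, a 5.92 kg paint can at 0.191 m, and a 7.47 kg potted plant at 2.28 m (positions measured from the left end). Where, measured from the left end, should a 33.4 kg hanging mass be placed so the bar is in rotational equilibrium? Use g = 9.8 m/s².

x ≈ 1.91 m from the left end

Sum moments about the knife-edge support (at 1.66 m from the left end) (the support reaction has zero arm there).
Sack of grain: 43.9 × 9.8 = 430.2 N down at 1.56 m → arm 0.1 m, τ = 430.2 × 0.1 = 43.02 N·m counterclockwise.
Paint can: 5.92 × 9.8 = 58.02 N down at 0.191 m → arm 1.469 m, τ = 58.02 × 1.469 = 85.23 N·m counterclockwise.
Potted plant: 7.47 × 9.8 = 73.21 N down at 2.28 m → arm 0.62 m, τ = 73.21 × 0.62 = 45.39 N·m clockwise.
Net moment of existing loads = 82.86 N·m counterclockwise.
The hanging mass weighs 33.4 × 9.8 = 327.3 N and must supply an equal clockwise moment, so its lever arm about the knife-edge support is 82.86 / 327.3 = 0.253 m.
That puts it at 1.66 + 0.253 = 1.91 m from the left end.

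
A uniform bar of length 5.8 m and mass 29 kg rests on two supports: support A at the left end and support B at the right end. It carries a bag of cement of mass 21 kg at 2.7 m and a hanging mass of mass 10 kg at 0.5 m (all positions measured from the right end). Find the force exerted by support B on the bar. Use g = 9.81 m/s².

R_B ≈ 342 N

Choose support A as the axis so its reaction then has zero moment arm.
Beam weight: 29 × 9.81 = 284.5 N down at 2.9 m → arm 2.9 m, τ = 284.5 × 2.9 = 825 N·m clockwise.
Bag of cement: 21 × 9.81 = 206 N down at 2.7 m → arm 3.1 m, τ = 206 × 3.1 = 638.6 N·m clockwise.
Hanging mass: 10 × 9.81 = 98.1 N down at 0.5 m → arm 5.3 m, τ = 98.1 × 5.3 = 519.9 N·m clockwise.
Net load moment about support A = 1984 N·m clockwise.
Reaction R at support B is upward at 0 m, arm 5.8 m → moment R × 5.8 counterclockwise.
Στ = 0 ⇒ R × 5.8 = 1984 ⇒ R = 342 N.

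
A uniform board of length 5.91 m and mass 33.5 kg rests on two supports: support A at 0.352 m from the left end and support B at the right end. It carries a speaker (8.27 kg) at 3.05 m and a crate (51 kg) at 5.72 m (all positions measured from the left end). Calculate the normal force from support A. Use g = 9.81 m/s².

Sum moments about support B (its reaction then has zero moment arm).
Beam weight: 33.5 × 9.81 = 328.6 N down at 2.955 m → arm 2.955 m, τ = 328.6 × 2.955 = 971 N·m counterclockwise.
Speaker: 8.27 × 9.81 = 81.13 N down at 3.05 m → arm 2.86 m, τ = 81.13 × 2.86 = 232 N·m counterclockwise.
Crate: 51 × 9.81 = 500.3 N down at 5.72 m → arm 0.19 m, τ = 500.3 × 0.19 = 95.06 N·m counterclockwise.
Net load moment about support B = 1298 N·m counterclockwise.
Reaction R at support A is upward at 0.352 m, arm 5.558 m → moment R × 5.558 clockwise.
Setting net torque to zero: R × 5.558 = 1298 → R = 234 N.

R_A ≈ 234 N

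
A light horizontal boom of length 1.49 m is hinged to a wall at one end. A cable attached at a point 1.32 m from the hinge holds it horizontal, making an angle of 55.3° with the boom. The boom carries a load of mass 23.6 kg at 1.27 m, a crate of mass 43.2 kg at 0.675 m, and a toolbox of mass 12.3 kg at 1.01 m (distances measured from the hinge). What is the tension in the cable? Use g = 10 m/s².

T ≈ 659 N

About the hinge:
Load: 23.6 × 10 = 236 N down at 1.27 m → arm 1.27 m, τ = 236 × 1.27 = 299.7 N·m clockwise.
Crate: 43.2 × 10 = 432 N down at 0.675 m → arm 0.675 m, τ = 432 × 0.675 = 291.6 N·m clockwise.
Toolbox: 12.3 × 10 = 123 N down at 1.01 m → arm 1.01 m, τ = 123 × 1.01 = 124.2 N·m clockwise.
Total clockwise load moment = 715.5 N·m.
The cable tension T acts at 1.32 m; only its component perpendicular to the boom, T sinθ, produces torque. sin 55.3° = 0.8221.
For rotational equilibrium, T × 1.32 × 0.8221 = 715.5, so T = 715.5 / 1.085 = 659 N.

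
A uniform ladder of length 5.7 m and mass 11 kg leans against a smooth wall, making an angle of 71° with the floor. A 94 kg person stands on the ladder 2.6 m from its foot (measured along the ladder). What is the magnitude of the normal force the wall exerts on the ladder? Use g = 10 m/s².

Taking torques about the foot of the ladder:
Ladder weight 11×10 = 110 N acts at 2.85 m along the ladder; its horizontal arm is 2.85·cos71° = 0.9279 m → τ = 102.1 N·m clockwise.
Person: 94×10 = 940 N at 2.6 m → arm 0.8465 m → τ = 795.7 N·m clockwise.
Wall normal N acts horizontally at the top; its moment arm is the height L sinθ = 5.7·sin71° = 5.389 m, counterclockwise.
For rotational equilibrium, N × 5.389 = 897.8, so N = 167 N.

N_wall ≈ 167 N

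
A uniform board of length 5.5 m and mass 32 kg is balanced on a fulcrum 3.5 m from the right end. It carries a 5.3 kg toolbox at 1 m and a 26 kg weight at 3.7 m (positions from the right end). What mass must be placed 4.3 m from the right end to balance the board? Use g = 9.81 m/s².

Sum moments about the fulcrum (at 3.5 m from the right end) (the support reaction has zero arm there).
Beam weight: 32 × 9.81 = 313.9 N down at 2.75 m → arm 0.75 m, τ = 313.9 × 0.75 = 235.4 N·m clockwise.
Toolbox: 5.3 × 9.81 = 51.99 N down at 1 m → arm 2.5 m, τ = 51.99 × 2.5 = 130 N·m clockwise.
Weight: 26 × 9.81 = 255.1 N down at 3.7 m → arm 0.2 m, τ = 255.1 × 0.2 = 51.02 N·m counterclockwise.
Net moment of known loads = 314.4 N·m clockwise.
An unknown mass m at 4.3 m has arm 0.8 m; its moment is m·g·0.8 counterclockwise.
For rotational equilibrium, m × 9.81 × 0.8 = 314.4, so m = 314.4 / (9.81 × 0.8) = 40.1 kg.

m ≈ 40.1 kg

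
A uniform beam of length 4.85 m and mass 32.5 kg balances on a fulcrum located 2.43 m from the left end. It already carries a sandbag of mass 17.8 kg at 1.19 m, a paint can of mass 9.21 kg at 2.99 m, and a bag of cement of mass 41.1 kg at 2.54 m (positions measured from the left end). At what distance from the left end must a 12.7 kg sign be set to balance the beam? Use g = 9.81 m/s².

Taking torques about the fulcrum (at 2.43 m from the left end):
Beam weight: 32.5 × 9.81 = 318.8 N down at 2.425 m → arm 0.005 m, τ = 318.8 × 0.005 = 1.594 N·m counterclockwise.
Sandbag: 17.8 × 9.81 = 174.6 N down at 1.19 m → arm 1.24 m, τ = 174.6 × 1.24 = 216.5 N·m counterclockwise.
Paint can: 9.21 × 9.81 = 90.35 N down at 2.99 m → arm 0.56 m, τ = 90.35 × 0.56 = 50.6 N·m clockwise.
Bag of cement: 41.1 × 9.81 = 403.2 N down at 2.54 m → arm 0.11 m, τ = 403.2 × 0.11 = 44.35 N·m clockwise.
Net moment of existing loads = 123.1 N·m counterclockwise.
The sign weighs 12.7 × 9.81 = 124.6 N and must supply an equal clockwise moment, so its lever arm about the fulcrum is 123.1 / 124.6 = 0.988 m.
That puts it at 2.43 + 0.988 = 3.42 m from the left end.

x ≈ 3.42 m from the left end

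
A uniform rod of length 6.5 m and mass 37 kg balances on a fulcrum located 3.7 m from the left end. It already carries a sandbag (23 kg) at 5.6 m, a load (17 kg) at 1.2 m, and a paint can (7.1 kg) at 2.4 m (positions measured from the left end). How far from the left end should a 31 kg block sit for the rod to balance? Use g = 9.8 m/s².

x ≈ 4.5 m from the left end

About the fulcrum (at 3.7 m from the left end):
Beam weight: 37 × 9.8 = 362.6 N down at 3.25 m → arm 0.45 m, τ = 362.6 × 0.45 = 163.2 N·m counterclockwise.
Sandbag: 23 × 9.8 = 225.4 N down at 5.6 m → arm 1.9 m, τ = 225.4 × 1.9 = 428.3 N·m clockwise.
Load: 17 × 9.8 = 166.6 N down at 1.2 m → arm 2.5 m, τ = 166.6 × 2.5 = 416.5 N·m counterclockwise.
Paint can: 7.1 × 9.8 = 69.58 N down at 2.4 m → arm 1.3 m, τ = 69.58 × 1.3 = 90.45 N·m counterclockwise.
Net moment of existing loads = 241.8 N·m counterclockwise.
The block weighs 31 × 9.8 = 303.8 N and must supply an equal clockwise moment, so its lever arm about the fulcrum is 241.8 / 303.8 = 0.796 m.
That puts it at 3.7 + 0.796 = 4.5 m from the left end.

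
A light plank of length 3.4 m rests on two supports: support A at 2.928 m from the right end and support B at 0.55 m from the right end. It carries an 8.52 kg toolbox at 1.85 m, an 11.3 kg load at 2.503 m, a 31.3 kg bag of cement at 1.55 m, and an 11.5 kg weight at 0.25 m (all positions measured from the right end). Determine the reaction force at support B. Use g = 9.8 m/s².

Sum moments about support A (its reaction then has zero moment arm).
Toolbox: 8.52 × 9.8 = 83.5 N down at 1.85 m → arm 1.078 m, τ = 83.5 × 1.078 = 90.01 N·m clockwise.
Load: 11.3 × 9.8 = 110.7 N down at 2.503 m → arm 0.425 m, τ = 110.7 × 0.425 = 47.05 N·m clockwise.
Bag of cement: 31.3 × 9.8 = 306.7 N down at 1.55 m → arm 1.378 m, τ = 306.7 × 1.378 = 422.6 N·m clockwise.
Weight: 11.5 × 9.8 = 112.7 N down at 0.25 m → arm 2.678 m, τ = 112.7 × 2.678 = 301.8 N·m clockwise.
Net load moment about support A = 861.5 N·m clockwise.
Reaction R at support B is upward at 0.55 m, arm 2.378 m → moment R × 2.378 counterclockwise.
Στ = 0 ⇒ R × 2.378 = 861.5 ⇒ R = 362 N.

R_B ≈ 362 N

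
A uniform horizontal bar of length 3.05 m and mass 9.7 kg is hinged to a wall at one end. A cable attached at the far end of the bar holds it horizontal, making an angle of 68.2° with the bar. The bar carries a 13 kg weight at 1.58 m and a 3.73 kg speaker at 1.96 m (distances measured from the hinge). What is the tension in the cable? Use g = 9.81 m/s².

T ≈ 148 N

Taking torques about the hinge:
Beam weight: 9.7 × 9.81 = 95.16 N down at 1.525 m → arm 1.525 m, τ = 95.16 × 1.525 = 145.1 N·m clockwise.
Weight: 13 × 9.81 = 127.5 N down at 1.58 m → arm 1.58 m, τ = 127.5 × 1.58 = 201.5 N·m clockwise.
Speaker: 3.73 × 9.81 = 36.59 N down at 1.96 m → arm 1.96 m, τ = 36.59 × 1.96 = 71.72 N·m clockwise.
Total clockwise load moment = 418.3 N·m.
The cable tension T acts at 3.05 m; only its component perpendicular to the bar, T sinθ, produces torque. sin 68.2° = 0.9285.
For rotational equilibrium, T × 3.05 × 0.9285 = 418.3, so T = 418.3 / 2.832 = 148 N.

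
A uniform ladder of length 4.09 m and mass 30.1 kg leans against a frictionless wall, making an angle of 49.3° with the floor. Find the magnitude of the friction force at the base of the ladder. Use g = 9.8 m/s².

Sum moments about the foot of the ladder (the floor normal and friction both act there and drop out).
Ladder weight 30.1×9.8 = 295 N acts at 2.045 m along the ladder; its horizontal arm is 2.045·cos49.3° = 1.334 m → τ = 393.5 N·m clockwise.
Wall normal N acts horizontally at the top; its moment arm is the height L sinθ = 4.09·sin49.3° = 3.101 m, counterclockwise.
For rotational equilibrium, N × 3.101 = 393.5, so N = 127 N.
ΣFx = 0: friction at the foot balances the wall's push, so f = N_wall = 127 N.

f ≈ 127 N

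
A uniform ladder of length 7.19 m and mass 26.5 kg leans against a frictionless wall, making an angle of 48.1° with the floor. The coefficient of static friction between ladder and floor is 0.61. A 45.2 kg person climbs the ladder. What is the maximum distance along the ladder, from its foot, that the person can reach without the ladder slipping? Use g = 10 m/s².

Take moments about the foot of the ladder.
Ladder weight 26.5×10 = 265 N acts at 3.595 m along the ladder; its horizontal arm is 3.595·cos48.1° = 2.401 m → τ = 636.3 N·m clockwise.
Person weight 45.2×10 = 452 N at distance d → arm d·cos48.1° → τ = 452·d·0.6678 clockwise.
Wall normal N at the top has arm L sinθ = 5.352 m counterclockwise, so Στ = 0 gives N·5.352 = 636.3 + 301.8·d.
ΣFy = 0 ⇒ N_floor = 717 N, so the maximum friction is μ_s·N_floor = 0.61×717 = 437.4 N. ΣFx = 0 ⇒ N_wall = f, so at the slipping point N = 437.4 N.
Substituting: 437.4×5.352 = 636.3 + 301.8·d ⇒ d = (2341 − 636.3) / 301.8 = 5.65 m.

d ≈ 5.65 m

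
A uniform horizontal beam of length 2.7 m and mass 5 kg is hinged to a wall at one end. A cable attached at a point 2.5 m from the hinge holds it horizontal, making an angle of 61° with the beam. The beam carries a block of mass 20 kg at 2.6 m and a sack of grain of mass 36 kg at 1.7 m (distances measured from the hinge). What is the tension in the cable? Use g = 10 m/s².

T ≈ 549 N

Sum moments about the hinge (the unknown hinge reaction has zero arm there).
Beam weight: 5 × 10 = 50 N down at 1.35 m → arm 1.35 m, τ = 50 × 1.35 = 67.5 N·m clockwise.
Block: 20 × 10 = 200 N down at 2.6 m → arm 2.6 m, τ = 200 × 2.6 = 520 N·m clockwise.
Sack of grain: 36 × 10 = 360 N down at 1.7 m → arm 1.7 m, τ = 360 × 1.7 = 612 N·m clockwise.
Total clockwise load moment = 1200 N·m.
The cable tension T acts at 2.5 m; only its component perpendicular to the beam, T sinθ, produces torque. sin 61° = 0.8746.
For rotational equilibrium, T × 2.5 × 0.8746 = 1200, so T = 1200 / 2.187 = 549 N.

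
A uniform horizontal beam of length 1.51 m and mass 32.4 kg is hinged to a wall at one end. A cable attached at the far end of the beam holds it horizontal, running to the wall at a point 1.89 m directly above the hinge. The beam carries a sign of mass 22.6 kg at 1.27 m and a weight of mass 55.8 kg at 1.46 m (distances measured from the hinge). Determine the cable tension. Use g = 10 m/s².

T ≈ 1140 N

Taking torques about the hinge:
Beam weight: 32.4 × 10 = 324 N down at 0.755 m → arm 0.755 m, τ = 324 × 0.755 = 244.6 N·m clockwise.
Sign: 22.6 × 10 = 226 N down at 1.27 m → arm 1.27 m, τ = 226 × 1.27 = 287 N·m clockwise.
Weight: 55.8 × 10 = 558 N down at 1.46 m → arm 1.46 m, τ = 558 × 1.46 = 814.7 N·m clockwise.
Total clockwise load moment = 1346 N·m.
The cable tension T acts at 1.51 m; only its component perpendicular to the beam, T sinθ, produces torque. sinθ = h/√(h²+d²) = 1.89/√(1.89²+1.51²) = 0.7813.
Στ = 0 ⇒ T × 1.51 × 0.7813 = 1346 ⇒ T = 1346 / 1.18 = 1140 N.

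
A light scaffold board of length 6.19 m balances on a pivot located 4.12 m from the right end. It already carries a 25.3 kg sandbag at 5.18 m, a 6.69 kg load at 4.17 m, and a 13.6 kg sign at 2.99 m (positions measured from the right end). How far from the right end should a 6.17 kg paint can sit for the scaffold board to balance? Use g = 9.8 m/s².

x ≈ 2.21 m from the right end

Sum moments about the pivot (at 4.12 m from the right end) (the support reaction has zero arm there).
Sandbag: 25.3 × 9.8 = 247.9 N down at 5.18 m → arm 1.06 m, τ = 247.9 × 1.06 = 262.8 N·m counterclockwise.
Load: 6.69 × 9.8 = 65.56 N down at 4.17 m → arm 0.05 m, τ = 65.56 × 0.05 = 3.278 N·m counterclockwise.
Sign: 13.6 × 9.8 = 133.3 N down at 2.99 m → arm 1.13 m, τ = 133.3 × 1.13 = 150.6 N·m clockwise.
Net moment of existing loads = 115.5 N·m counterclockwise.
The paint can weighs 6.17 × 9.8 = 60.47 N and must supply an equal clockwise moment, so its lever arm about the pivot is 115.5 / 60.47 = 1.91 m.
That puts it at 4.12 − 1.91 = 2.21 m from the right end.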